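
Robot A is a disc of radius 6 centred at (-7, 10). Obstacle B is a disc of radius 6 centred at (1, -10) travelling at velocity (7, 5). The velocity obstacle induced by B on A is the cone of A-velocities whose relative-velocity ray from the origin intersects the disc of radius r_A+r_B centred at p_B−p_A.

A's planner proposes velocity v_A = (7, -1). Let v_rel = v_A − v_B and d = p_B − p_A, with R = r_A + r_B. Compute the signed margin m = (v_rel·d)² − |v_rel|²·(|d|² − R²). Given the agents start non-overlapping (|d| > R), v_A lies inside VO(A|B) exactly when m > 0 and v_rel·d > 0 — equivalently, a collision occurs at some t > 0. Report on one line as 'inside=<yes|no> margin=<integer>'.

d = (8, -20),  |d|² = 464;  R = 6+6 = 12,  c = 464−12² = 320
v_rel = (0, -6),  |v_rel|² = 36;  v_rel·d = (0)·(8) + (-6)·(-20) = 120
36·t² − 240·t + 320 = 0  ⇒  m = 120² − 36·320 = 2880
m = 2880 > 0,  v_rel·d = 120 > 0  ⇒  inside

inside=yes margin=2880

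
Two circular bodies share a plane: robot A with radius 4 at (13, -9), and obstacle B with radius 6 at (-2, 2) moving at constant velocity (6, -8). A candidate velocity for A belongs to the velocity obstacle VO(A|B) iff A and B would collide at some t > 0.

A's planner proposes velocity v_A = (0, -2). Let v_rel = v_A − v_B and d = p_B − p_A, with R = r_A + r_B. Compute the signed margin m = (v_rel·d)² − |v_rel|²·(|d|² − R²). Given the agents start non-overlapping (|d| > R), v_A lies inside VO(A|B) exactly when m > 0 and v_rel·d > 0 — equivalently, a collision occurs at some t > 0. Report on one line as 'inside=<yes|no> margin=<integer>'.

d = (-15, 11),  |d|² = 346;  R = 4+6 = 10,  c = 346−10² = 246
v_rel = (-6, 6),  |v_rel|² = 72;  v_rel·d = (-6)·(-15) + (6)·(11) = 156
72·t² − 312·t + 246 = 0  ⇒  m = 156² − 72·246 = 6624
m = 6624 > 0,  v_rel·d = 156 > 0  ⇒  inside

inside=yes margin=6624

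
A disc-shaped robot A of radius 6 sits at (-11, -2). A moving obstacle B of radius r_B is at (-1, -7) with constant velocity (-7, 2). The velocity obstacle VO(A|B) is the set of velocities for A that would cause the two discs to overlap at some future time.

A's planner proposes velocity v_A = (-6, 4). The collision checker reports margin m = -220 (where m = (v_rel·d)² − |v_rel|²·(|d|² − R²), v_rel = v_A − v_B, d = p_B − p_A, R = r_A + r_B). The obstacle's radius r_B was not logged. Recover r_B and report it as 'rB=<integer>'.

m = -220
d = (10, -5);  v_rel = (1, 2),  |v_rel|² = 5
v_rel×d = (1)·(-5) − (2)·(10) = -25
since m = R²·5 − (-25)²:  R² = (625 + -220) / 5 = 81
R = √81 = 9  ⇒  r_B = 9 − 6 = 3

rB=3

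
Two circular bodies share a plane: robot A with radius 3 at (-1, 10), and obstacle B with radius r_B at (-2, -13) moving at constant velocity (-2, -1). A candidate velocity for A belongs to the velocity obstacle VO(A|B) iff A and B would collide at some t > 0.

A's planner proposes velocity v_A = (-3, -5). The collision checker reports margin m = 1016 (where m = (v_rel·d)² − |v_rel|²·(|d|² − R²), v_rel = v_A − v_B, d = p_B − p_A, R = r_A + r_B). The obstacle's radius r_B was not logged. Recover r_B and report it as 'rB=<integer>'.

m = 1016
d = (-1, -23);  v_rel = (-1, -4),  |v_rel|² = 17
v_rel×d = (-1)·(-23) − (-4)·(-1) = 19
since m = R²·17 − 19²:  R² = (361 + 1016) / 17 = 81
R = √81 = 9  ⇒  r_B = 9 − 3 = 6

rB=6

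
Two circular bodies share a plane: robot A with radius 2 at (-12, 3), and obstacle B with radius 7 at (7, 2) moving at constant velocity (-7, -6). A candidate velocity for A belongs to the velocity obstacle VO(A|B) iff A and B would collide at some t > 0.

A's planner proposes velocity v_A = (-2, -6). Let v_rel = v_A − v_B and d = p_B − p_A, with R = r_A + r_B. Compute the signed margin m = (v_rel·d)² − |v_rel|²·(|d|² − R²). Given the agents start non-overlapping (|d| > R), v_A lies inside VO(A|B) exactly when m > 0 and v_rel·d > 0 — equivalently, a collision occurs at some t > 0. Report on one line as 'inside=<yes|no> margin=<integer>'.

d = (19, -1),  |d|² = 362;  R = 2+7 = 9,  c = 362−9² = 281
v_rel = (5, 0),  |v_rel|² = 25;  v_rel·d = (5)·(19) + (0)·(-1) = 95
25·t² − 190·t + 281 = 0  ⇒  m = 95² − 25·281 = 2000
m = 2000 > 0,  v_rel·d = 95 > 0  ⇒  inside

inside=yes margin=2000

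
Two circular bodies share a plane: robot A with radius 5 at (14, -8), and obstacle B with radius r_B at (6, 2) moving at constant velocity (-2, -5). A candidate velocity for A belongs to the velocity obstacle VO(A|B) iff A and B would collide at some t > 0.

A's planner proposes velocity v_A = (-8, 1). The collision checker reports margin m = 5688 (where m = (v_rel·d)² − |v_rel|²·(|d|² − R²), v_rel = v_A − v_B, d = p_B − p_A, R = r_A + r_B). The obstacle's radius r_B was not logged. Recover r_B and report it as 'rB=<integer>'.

m = 5688
d = (-8, 10);  v_rel = (-6, 6),  |v_rel|² = 72
v_rel×d = (-6)·(10) − (6)·(-8) = -12
since m = R²·72 − (-12)²:  R² = (144 + 5688) / 72 = 81
R = √81 = 9  ⇒  r_B = 9 − 5 = 4

rB=4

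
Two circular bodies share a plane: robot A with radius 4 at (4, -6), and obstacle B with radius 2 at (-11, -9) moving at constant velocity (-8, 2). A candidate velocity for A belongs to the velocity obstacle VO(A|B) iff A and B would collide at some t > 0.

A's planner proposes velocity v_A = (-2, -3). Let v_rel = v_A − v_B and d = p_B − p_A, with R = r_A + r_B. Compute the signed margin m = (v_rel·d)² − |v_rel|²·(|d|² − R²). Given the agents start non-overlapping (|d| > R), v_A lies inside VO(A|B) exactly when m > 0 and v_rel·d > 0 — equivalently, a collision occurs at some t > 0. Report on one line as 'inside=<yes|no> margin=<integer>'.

d = (-15, -3),  |d|² = 234;  R = 4+2 = 6,  c = 234−6² = 198
v_rel = (6, -5),  |v_rel|² = 61;  v_rel·d = (6)·(-15) + (-5)·(-3) = -75
61·t² + 150·t + 198 = 0  ⇒  m = (-75)² − 61·198 = -6453
m = -6453 < 0,  v_rel·d = -75 < 0  ⇒  outside

inside=no margin=-6453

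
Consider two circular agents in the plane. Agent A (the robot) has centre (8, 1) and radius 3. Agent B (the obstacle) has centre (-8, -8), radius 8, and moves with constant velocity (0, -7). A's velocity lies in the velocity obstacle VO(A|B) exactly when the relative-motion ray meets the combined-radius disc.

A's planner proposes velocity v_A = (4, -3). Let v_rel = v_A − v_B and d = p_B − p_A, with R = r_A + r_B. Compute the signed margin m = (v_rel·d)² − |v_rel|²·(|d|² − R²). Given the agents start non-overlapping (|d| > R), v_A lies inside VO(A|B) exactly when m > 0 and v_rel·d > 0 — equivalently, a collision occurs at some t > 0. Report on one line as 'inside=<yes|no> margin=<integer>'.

d = (-16, -9),  |d|² = 337;  R = 3+8 = 11,  c = 337−11² = 216
v_rel = (4, 4),  |v_rel|² = 32;  v_rel·d = (4)·(-16) + (4)·(-9) = -100
32·t² + 200·t + 216 = 0  ⇒  m = (-100)² − 32·216 = 3088
m = 3088 > 0,  v_rel·d = -100 < 0  ⇒  outside

inside=no margin=3088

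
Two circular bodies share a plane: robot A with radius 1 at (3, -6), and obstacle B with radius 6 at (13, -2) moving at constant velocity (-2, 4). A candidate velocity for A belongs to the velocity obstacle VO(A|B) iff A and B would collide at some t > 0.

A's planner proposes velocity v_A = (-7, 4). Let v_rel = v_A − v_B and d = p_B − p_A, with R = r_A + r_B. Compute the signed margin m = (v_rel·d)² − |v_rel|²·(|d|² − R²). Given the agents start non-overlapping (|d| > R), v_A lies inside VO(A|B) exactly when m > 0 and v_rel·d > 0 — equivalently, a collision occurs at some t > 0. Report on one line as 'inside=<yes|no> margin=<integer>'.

d = (10, 4),  |d|² = 116;  R = 1+6 = 7,  c = 116−7² = 67
v_rel = (-5, 0),  |v_rel|² = 25;  v_rel·d = (-5)·(10) + (0)·(4) = -50
25·t² + 100·t + 67 = 0  ⇒  m = (-50)² − 25·67 = 825
m = 825 > 0,  v_rel·d = -50 < 0  ⇒  outside

inside=no margin=825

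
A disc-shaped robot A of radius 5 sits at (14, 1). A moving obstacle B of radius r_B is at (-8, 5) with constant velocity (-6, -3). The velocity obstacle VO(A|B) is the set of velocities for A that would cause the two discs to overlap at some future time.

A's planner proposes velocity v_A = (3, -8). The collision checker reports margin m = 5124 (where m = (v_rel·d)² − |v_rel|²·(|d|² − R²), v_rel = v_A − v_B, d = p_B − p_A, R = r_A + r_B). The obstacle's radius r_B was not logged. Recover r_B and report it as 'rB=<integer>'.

m = 5124
d = (-22, 4);  v_rel = (9, -5),  |v_rel|² = 106
v_rel×d = (9)·(4) − (-5)·(-22) = -74
since m = R²·106 − (-74)²:  R² = (5476 + 5124) / 106 = 100
R = √100 = 10  ⇒  r_B = 10 − 5 = 5

rB=5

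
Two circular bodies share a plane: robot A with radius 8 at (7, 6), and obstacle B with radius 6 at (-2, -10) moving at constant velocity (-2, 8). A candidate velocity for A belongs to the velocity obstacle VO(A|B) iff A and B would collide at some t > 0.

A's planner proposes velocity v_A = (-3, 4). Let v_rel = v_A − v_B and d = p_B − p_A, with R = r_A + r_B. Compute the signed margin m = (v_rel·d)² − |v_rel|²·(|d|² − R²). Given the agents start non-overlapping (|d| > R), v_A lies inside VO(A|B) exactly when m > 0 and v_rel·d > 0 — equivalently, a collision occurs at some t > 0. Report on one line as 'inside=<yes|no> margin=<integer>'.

d = (-9, -16),  |d|² = 337;  R = 8+6 = 14,  c = 337−14² = 141
v_rel = (-1, -4),  |v_rel|² = 17;  v_rel·d = (-1)·(-9) + (-4)·(-16) = 73
17·t² − 146·t + 141 = 0  ⇒  m = 73² − 17·141 = 2932
m = 2932 > 0,  v_rel·d = 73 > 0  ⇒  inside

inside=yes margin=2932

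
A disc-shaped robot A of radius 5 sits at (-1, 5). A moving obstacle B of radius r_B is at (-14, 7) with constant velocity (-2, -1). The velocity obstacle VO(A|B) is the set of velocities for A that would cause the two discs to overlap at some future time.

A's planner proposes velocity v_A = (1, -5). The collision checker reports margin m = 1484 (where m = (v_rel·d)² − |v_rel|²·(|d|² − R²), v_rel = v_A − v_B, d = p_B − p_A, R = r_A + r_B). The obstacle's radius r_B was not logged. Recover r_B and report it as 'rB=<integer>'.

m = 1484
d = (-13, 2);  v_rel = (3, -4),  |v_rel|² = 25
v_rel×d = (3)·(2) − (-4)·(-13) = -46
since m = R²·25 − (-46)²:  R² = (2116 + 1484) / 25 = 144
R = √144 = 12  ⇒  r_B = 12 − 5 = 7

rB=7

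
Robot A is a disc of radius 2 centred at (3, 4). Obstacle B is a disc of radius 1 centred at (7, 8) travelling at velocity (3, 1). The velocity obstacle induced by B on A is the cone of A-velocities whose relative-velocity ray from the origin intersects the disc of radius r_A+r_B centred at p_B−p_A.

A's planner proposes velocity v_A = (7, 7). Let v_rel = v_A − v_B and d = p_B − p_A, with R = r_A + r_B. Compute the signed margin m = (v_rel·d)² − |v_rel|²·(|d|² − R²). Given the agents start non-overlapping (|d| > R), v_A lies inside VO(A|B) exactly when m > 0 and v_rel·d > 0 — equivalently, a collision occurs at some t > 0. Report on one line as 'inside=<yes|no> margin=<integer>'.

d = (4, 4),  |d|² = 32;  R = 2+1 = 3,  c = 32−3² = 23
v_rel = (4, 6),  |v_rel|² = 52;  v_rel·d = (4)·(4) + (6)·(4) = 40
52·t² − 80·t + 23 = 0  ⇒  m = 40² − 52·23 = 404
m = 404 > 0,  v_rel·d = 40 > 0  ⇒  inside

inside=yes margin=404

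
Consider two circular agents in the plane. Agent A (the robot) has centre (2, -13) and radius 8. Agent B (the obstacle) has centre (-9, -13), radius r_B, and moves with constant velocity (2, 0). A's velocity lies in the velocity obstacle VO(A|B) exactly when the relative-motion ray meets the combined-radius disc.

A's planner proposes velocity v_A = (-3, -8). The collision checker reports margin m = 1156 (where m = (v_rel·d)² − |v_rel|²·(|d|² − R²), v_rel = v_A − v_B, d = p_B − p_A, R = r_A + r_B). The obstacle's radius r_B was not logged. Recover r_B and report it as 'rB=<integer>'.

m = 1156
d = (-11, 0);  v_rel = (-5, -8),  |v_rel|² = 89
v_rel×d = (-5)·(0) − (-8)·(-11) = -88
since m = R²·89 − (-88)²:  R² = (7744 + 1156) / 89 = 100
R = √100 = 10  ⇒  r_B = 10 − 8 = 2

rB=2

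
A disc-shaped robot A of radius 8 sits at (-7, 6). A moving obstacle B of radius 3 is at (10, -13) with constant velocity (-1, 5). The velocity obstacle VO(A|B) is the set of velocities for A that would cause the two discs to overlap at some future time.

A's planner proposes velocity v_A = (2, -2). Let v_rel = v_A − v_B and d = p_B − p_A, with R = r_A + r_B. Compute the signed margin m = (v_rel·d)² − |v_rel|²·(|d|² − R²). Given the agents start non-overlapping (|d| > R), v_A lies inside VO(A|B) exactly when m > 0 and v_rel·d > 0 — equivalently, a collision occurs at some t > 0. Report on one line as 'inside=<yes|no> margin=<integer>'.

d = (17, -19),  |d|² = 650;  R = 8+3 = 11,  c = 650−11² = 529
v_rel = (3, -7),  |v_rel|² = 58;  v_rel·d = (3)·(17) + (-7)·(-19) = 184
58·t² − 368·t + 529 = 0  ⇒  m = 184² − 58·529 = 3174
m = 3174 > 0,  v_rel·d = 184 > 0  ⇒  inside

inside=yes margin=3174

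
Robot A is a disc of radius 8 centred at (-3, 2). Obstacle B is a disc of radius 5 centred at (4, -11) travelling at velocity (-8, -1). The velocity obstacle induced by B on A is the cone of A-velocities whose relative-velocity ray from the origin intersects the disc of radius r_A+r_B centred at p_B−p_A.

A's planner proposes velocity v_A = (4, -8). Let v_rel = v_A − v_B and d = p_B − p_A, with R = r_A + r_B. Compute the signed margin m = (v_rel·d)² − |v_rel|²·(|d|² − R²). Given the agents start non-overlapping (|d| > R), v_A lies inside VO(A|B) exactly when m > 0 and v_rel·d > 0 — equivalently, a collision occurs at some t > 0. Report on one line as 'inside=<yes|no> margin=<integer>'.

d = (7, -13),  |d|² = 218;  R = 8+5 = 13,  c = 218−13² = 49
v_rel = (12, -7),  |v_rel|² = 193;  v_rel·d = (12)·(7) + (-7)·(-13) = 175
193·t² − 350·t + 49 = 0  ⇒  m = 175² − 193·49 = 21168
m = 21168 > 0,  v_rel·d = 175 > 0  ⇒  inside

inside=yes margin=21168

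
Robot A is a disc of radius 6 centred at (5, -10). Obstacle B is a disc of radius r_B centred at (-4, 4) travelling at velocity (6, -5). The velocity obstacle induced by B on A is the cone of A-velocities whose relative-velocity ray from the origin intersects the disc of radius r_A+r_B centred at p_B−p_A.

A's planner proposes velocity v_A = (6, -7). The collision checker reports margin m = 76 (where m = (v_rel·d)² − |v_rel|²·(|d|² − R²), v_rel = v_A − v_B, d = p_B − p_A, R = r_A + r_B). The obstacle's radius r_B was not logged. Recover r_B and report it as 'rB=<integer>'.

m = 76
d = (-9, 14);  v_rel = (0, -2),  |v_rel|² = 4
v_rel×d = (0)·(14) − (-2)·(-9) = -18
since m = R²·4 − (-18)²:  R² = (324 + 76) / 4 = 100
R = √100 = 10  ⇒  r_B = 10 − 6 = 4

rB=4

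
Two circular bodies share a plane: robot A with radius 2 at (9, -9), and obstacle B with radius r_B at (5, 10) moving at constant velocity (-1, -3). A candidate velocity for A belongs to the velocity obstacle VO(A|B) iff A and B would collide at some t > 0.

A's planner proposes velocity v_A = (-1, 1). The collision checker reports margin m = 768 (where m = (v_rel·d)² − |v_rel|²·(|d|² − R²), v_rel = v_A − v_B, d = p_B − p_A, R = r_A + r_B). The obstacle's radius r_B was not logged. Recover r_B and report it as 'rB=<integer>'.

m = 768
d = (-4, 19);  v_rel = (0, 4),  |v_rel|² = 16
v_rel×d = (0)·(19) − (4)·(-4) = 16
since m = R²·16 − 16²:  R² = (256 + 768) / 16 = 64
R = √64 = 8  ⇒  r_B = 8 − 2 = 6

rB=6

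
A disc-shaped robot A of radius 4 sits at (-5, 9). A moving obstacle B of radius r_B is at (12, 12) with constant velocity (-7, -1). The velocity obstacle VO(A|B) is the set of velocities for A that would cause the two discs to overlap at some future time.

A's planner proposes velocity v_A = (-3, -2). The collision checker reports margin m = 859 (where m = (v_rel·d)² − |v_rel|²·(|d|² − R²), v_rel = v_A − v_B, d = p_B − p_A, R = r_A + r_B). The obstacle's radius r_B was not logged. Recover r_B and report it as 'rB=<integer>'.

m = 859
d = (17, 3);  v_rel = (4, -1),  |v_rel|² = 17
v_rel×d = (4)·(3) − (-1)·(17) = 29
since m = R²·17 − 29²:  R² = (841 + 859) / 17 = 100
R = √100 = 10  ⇒  r_B = 10 − 4 = 6

rB=6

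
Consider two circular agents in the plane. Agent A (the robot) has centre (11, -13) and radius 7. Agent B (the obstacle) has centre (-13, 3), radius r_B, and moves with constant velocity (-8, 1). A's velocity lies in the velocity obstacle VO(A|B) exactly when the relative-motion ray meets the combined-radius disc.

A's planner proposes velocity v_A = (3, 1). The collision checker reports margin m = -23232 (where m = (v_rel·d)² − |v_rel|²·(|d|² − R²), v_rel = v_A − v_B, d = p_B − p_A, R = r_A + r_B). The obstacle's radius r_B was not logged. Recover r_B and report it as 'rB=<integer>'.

m = -23232
d = (-24, 16);  v_rel = (11, 0),  |v_rel|² = 121
v_rel×d = (11)·(16) − (0)·(-24) = 176
since m = R²·121 − 176²:  R² = (30976 + -23232) / 121 = 64
R = √64 = 8  ⇒  r_B = 8 − 7 = 1

rB=1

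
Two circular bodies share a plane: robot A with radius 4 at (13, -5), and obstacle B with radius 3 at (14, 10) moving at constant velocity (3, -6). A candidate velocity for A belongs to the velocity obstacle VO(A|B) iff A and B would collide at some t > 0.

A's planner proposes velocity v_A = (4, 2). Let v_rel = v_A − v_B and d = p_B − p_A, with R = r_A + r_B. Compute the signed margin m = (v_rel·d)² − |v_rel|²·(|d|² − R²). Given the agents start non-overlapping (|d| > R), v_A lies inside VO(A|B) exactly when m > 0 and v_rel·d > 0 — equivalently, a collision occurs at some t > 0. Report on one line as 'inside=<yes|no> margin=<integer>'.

d = (1, 15),  |d|² = 226;  R = 4+3 = 7,  c = 226−7² = 177
v_rel = (1, 8),  |v_rel|² = 65;  v_rel·d = (1)·(1) + (8)·(15) = 121
65·t² − 242·t + 177 = 0  ⇒  m = 121² − 65·177 = 3136
m = 3136 > 0,  v_rel·d = 121 > 0  ⇒  inside

inside=yes margin=3136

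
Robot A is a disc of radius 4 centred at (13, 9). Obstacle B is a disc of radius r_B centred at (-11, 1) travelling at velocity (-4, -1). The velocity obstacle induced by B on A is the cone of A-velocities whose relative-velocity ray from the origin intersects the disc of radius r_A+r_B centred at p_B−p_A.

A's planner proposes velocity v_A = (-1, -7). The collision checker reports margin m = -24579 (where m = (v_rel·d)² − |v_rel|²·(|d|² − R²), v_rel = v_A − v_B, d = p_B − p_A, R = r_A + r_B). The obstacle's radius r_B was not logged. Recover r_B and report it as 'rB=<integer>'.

m = -24579
d = (-24, -8);  v_rel = (3, -6),  |v_rel|² = 45
v_rel×d = (3)·(-8) − (-6)·(-24) = -168
since m = R²·45 − (-168)²:  R² = (28224 + -24579) / 45 = 81
R = √81 = 9  ⇒  r_B = 9 − 4 = 5

rB=5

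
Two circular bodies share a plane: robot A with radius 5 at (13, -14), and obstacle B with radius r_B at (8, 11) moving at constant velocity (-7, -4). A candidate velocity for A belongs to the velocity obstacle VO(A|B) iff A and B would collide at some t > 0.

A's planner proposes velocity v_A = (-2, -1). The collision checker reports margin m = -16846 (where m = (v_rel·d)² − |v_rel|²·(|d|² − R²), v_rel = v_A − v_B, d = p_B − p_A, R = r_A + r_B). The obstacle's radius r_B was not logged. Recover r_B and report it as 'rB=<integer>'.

m = -16846
d = (-5, 25);  v_rel = (5, 3),  |v_rel|² = 34
v_rel×d = (5)·(25) − (3)·(-5) = 140
since m = R²·34 − 140²:  R² = (19600 + -16846) / 34 = 81
R = √81 = 9  ⇒  r_B = 9 − 5 = 4

rB=4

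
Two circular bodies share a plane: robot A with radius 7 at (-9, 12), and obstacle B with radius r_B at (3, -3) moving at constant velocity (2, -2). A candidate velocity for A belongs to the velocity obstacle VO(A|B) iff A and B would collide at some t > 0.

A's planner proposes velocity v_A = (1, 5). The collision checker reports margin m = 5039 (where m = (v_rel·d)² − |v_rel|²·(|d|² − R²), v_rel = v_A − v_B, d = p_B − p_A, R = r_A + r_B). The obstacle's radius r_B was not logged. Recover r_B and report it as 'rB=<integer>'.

m = 5039
d = (12, -15);  v_rel = (-1, 7),  |v_rel|² = 50
v_rel×d = (-1)·(-15) − (7)·(12) = -69
since m = R²·50 − (-69)²:  R² = (4761 + 5039) / 50 = 196
R = √196 = 14  ⇒  r_B = 14 − 7 = 7

rB=7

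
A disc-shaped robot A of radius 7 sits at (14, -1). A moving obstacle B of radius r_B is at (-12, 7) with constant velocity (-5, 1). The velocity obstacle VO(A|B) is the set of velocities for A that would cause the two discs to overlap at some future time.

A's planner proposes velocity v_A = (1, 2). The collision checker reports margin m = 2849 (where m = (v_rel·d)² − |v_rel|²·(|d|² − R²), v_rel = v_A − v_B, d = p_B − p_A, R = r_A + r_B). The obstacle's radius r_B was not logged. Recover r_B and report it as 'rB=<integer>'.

m = 2849
d = (-26, 8);  v_rel = (6, 1),  |v_rel|² = 37
v_rel×d = (6)·(8) − (1)·(-26) = 74
since m = R²·37 − 74²:  R² = (5476 + 2849) / 37 = 225
R = √225 = 15  ⇒  r_B = 15 − 7 = 8

rB=8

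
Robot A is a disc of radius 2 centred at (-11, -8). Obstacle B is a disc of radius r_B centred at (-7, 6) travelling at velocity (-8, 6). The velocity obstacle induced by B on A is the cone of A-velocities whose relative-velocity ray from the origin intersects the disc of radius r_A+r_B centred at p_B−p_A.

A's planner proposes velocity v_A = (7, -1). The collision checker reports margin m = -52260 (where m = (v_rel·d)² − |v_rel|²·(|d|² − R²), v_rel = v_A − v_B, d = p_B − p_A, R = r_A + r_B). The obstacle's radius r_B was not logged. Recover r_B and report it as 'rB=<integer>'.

m = -52260
d = (4, 14);  v_rel = (15, -7),  |v_rel|² = 274
v_rel×d = (15)·(14) − (-7)·(4) = 238
since m = R²·274 − 238²:  R² = (56644 + -52260) / 274 = 16
R = √16 = 4  ⇒  r_B = 4 − 2 = 2

rB=2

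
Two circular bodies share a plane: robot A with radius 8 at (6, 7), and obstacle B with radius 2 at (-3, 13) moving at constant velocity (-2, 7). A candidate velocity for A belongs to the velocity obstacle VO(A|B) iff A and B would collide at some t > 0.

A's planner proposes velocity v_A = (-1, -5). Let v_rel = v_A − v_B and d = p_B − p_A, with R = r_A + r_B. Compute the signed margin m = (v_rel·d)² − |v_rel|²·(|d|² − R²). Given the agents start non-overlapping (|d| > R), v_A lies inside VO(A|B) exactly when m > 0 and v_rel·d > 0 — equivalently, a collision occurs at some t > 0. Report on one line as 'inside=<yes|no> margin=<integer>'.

d = (-9, 6),  |d|² = 117;  R = 8+2 = 10,  c = 117−10² = 17
v_rel = (1, -12),  |v_rel|² = 145;  v_rel·d = (1)·(-9) + (-12)·(6) = -81
145·t² + 162·t + 17 = 0  ⇒  m = (-81)² − 145·17 = 4096
m = 4096 > 0,  v_rel·d = -81 < 0  ⇒  outside

inside=no margin=4096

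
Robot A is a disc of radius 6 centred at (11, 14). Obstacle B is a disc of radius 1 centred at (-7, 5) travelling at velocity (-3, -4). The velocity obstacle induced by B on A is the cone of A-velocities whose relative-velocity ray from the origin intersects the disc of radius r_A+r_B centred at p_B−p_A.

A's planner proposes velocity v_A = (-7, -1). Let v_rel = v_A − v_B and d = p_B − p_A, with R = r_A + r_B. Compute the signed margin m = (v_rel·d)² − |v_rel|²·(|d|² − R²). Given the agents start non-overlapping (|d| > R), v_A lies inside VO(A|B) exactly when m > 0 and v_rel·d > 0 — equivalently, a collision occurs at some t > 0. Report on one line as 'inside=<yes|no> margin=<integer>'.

d = (-18, -9),  |d|² = 405;  R = 6+1 = 7,  c = 405−7² = 356
v_rel = (-4, 3),  |v_rel|² = 25;  v_rel·d = (-4)·(-18) + (3)·(-9) = 45
25·t² − 90·t + 356 = 0  ⇒  m = 45² − 25·356 = -6875
m = -6875 < 0,  v_rel·d = 45 > 0  ⇒  outside

inside=no margin=-6875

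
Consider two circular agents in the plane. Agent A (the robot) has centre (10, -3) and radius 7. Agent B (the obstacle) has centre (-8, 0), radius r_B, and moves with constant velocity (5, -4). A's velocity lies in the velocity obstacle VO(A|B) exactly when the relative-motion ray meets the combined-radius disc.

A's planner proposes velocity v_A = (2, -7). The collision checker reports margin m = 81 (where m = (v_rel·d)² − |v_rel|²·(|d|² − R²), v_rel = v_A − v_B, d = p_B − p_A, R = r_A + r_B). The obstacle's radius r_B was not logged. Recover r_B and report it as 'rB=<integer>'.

m = 81
d = (-18, 3);  v_rel = (-3, -3),  |v_rel|² = 18
v_rel×d = (-3)·(3) − (-3)·(-18) = -63
since m = R²·18 − (-63)²:  R² = (3969 + 81) / 18 = 225
R = √225 = 15  ⇒  r_B = 15 − 7 = 8

rB=8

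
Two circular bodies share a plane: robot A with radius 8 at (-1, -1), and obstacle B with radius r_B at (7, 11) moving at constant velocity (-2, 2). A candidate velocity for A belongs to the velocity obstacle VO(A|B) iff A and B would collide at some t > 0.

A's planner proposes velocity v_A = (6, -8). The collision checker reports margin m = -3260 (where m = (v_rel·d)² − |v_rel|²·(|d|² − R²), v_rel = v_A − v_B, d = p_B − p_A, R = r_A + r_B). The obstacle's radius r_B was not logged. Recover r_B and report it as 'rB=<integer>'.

m = -3260
d = (8, 12);  v_rel = (8, -10),  |v_rel|² = 164
v_rel×d = (8)·(12) − (-10)·(8) = 176
since m = R²·164 − 176²:  R² = (30976 + -3260) / 164 = 169
R = √169 = 13  ⇒  r_B = 13 − 8 = 5

rB=5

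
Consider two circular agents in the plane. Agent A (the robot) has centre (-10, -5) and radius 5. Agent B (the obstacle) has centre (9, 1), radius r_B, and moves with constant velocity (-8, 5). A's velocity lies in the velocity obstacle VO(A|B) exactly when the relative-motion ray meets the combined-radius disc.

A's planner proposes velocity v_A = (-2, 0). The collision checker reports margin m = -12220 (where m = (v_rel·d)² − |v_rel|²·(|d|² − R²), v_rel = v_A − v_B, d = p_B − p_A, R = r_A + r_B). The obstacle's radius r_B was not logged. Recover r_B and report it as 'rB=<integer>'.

m = -12220
d = (19, 6);  v_rel = (6, -5),  |v_rel|² = 61
v_rel×d = (6)·(6) − (-5)·(19) = 131
since m = R²·61 − 131²:  R² = (17161 + -12220) / 61 = 81
R = √81 = 9  ⇒  r_B = 9 − 5 = 4

rB=4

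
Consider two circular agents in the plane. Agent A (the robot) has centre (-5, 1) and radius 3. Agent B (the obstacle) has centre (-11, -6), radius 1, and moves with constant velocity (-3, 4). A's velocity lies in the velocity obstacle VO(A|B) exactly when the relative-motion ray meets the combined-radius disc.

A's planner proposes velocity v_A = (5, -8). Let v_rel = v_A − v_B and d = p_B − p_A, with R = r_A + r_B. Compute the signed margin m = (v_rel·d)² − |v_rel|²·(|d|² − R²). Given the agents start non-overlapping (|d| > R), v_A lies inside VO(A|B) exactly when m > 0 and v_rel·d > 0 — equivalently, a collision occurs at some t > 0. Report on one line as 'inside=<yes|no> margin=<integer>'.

d = (-6, -7),  |d|² = 85;  R = 3+1 = 4,  c = 85−4² = 69
v_rel = (8, -12),  |v_rel|² = 208;  v_rel·d = (8)·(-6) + (-12)·(-7) = 36
208·t² − 72·t + 69 = 0  ⇒  m = 36² − 208·69 = -13056
m = -13056 < 0,  v_rel·d = 36 > 0  ⇒  outside

inside=no margin=-13056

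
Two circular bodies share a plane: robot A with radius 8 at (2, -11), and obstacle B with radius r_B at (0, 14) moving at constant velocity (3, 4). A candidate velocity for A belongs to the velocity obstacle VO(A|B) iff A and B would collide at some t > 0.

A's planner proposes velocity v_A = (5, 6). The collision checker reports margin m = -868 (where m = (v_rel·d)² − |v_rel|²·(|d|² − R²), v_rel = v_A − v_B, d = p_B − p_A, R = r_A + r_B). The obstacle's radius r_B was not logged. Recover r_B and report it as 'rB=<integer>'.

m = -868
d = (-2, 25);  v_rel = (2, 2),  |v_rel|² = 8
v_rel×d = (2)·(25) − (2)·(-2) = 54
since m = R²·8 − 54²:  R² = (2916 + -868) / 8 = 256
R = √256 = 16  ⇒  r_B = 16 − 8 = 8

rB=8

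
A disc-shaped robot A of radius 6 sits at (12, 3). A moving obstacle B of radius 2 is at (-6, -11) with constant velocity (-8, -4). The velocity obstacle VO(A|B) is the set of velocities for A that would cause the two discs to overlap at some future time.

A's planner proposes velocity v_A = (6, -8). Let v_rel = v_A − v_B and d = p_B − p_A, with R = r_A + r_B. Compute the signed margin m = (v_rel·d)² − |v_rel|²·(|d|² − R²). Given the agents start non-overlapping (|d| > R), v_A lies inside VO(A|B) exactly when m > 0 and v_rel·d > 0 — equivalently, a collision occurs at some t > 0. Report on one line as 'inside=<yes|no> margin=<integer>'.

d = (-18, -14),  |d|² = 520;  R = 6+2 = 8,  c = 520−8² = 456
v_rel = (14, -4),  |v_rel|² = 212;  v_rel·d = (14)·(-18) + (-4)·(-14) = -196
212·t² + 392·t + 456 = 0  ⇒  m = (-196)² − 212·456 = -58256
m = -58256 < 0,  v_rel·d = -196 < 0  ⇒  outside

inside=no margin=-58256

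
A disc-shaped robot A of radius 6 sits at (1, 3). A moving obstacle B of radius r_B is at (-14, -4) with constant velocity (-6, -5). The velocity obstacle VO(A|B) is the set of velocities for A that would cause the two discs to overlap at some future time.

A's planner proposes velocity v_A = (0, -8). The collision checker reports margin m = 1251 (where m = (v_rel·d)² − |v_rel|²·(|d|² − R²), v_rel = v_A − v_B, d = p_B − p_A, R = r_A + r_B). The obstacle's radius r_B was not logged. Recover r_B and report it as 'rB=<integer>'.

m = 1251
d = (-15, -7);  v_rel = (6, -3),  |v_rel|² = 45
v_rel×d = (6)·(-7) − (-3)·(-15) = -87
since m = R²·45 − (-87)²:  R² = (7569 + 1251) / 45 = 196
R = √196 = 14  ⇒  r_B = 14 − 6 = 8

rB=8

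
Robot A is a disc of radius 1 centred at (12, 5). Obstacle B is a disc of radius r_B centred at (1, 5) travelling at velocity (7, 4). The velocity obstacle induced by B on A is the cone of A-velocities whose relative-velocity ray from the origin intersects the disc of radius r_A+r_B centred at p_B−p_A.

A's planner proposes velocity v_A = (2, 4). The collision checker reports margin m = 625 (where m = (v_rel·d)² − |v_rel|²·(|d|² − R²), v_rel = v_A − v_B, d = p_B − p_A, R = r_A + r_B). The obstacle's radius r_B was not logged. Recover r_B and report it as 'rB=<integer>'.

m = 625
d = (-11, 0);  v_rel = (-5, 0),  |v_rel|² = 25
v_rel×d = (-5)·(0) − (0)·(-11) = 0
since m = R²·25 − 0²:  R² = (0 + 625) / 25 = 25
R = √25 = 5  ⇒  r_B = 5 − 1 = 4

rB=4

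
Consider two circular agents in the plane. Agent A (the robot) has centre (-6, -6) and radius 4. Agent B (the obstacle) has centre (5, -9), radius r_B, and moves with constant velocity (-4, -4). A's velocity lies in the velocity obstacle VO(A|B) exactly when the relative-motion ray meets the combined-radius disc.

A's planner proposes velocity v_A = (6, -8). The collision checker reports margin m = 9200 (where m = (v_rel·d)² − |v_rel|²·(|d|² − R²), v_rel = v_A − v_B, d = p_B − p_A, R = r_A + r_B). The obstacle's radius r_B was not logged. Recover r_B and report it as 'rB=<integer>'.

m = 9200
d = (11, -3);  v_rel = (10, -4),  |v_rel|² = 116
v_rel×d = (10)·(-3) − (-4)·(11) = 14
since m = R²·116 − 14²:  R² = (196 + 9200) / 116 = 81
R = √81 = 9  ⇒  r_B = 9 − 4 = 5

rB=5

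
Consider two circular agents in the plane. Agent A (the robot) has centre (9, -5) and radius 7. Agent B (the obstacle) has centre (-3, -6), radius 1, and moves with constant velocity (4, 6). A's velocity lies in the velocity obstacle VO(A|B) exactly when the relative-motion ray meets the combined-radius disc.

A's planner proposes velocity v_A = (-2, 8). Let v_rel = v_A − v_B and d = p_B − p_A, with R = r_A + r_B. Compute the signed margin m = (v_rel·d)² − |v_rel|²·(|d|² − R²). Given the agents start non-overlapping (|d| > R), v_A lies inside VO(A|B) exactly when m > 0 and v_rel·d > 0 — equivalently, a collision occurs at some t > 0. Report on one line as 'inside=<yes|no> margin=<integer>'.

d = (-12, -1),  |d|² = 145;  R = 7+1 = 8,  c = 145−8² = 81
v_rel = (-6, 2),  |v_rel|² = 40;  v_rel·d = (-6)·(-12) + (2)·(-1) = 70
40·t² − 140·t + 81 = 0  ⇒  m = 70² − 40·81 = 1660
m = 1660 > 0,  v_rel·d = 70 > 0  ⇒  inside

inside=yes margin=1660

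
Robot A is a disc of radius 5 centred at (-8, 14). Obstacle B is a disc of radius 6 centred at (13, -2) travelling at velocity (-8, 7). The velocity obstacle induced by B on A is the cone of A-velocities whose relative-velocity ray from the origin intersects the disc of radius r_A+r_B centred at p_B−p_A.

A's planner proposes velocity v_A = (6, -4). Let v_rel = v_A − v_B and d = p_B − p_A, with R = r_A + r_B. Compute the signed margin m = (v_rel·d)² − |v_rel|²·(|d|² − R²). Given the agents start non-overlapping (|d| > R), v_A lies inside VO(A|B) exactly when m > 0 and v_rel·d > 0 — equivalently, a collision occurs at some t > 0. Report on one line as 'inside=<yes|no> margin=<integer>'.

d = (21, -16),  |d|² = 697;  R = 5+6 = 11,  c = 697−11² = 576
v_rel = (14, -11),  |v_rel|² = 317;  v_rel·d = (14)·(21) + (-11)·(-16) = 470
317·t² − 940·t + 576 = 0  ⇒  m = 470² − 317·576 = 38308
m = 38308 > 0,  v_rel·d = 470 > 0  ⇒  inside

inside=yes margin=38308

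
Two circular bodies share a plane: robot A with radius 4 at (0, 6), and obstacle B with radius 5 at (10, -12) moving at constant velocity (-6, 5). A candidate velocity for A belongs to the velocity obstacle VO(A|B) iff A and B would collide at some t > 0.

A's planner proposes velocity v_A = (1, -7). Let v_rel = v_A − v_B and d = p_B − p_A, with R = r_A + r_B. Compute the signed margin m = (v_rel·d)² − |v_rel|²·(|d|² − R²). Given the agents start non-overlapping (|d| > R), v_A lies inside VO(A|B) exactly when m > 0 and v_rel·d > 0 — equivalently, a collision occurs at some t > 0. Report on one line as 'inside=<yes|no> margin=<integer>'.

d = (10, -18),  |d|² = 424;  R = 4+5 = 9,  c = 424−9² = 343
v_rel = (7, -12),  |v_rel|² = 193;  v_rel·d = (7)·(10) + (-12)·(-18) = 286
193·t² − 572·t + 343 = 0  ⇒  m = 286² − 193·343 = 15597
m = 15597 > 0,  v_rel·d = 286 > 0  ⇒  inside

inside=yes margin=15597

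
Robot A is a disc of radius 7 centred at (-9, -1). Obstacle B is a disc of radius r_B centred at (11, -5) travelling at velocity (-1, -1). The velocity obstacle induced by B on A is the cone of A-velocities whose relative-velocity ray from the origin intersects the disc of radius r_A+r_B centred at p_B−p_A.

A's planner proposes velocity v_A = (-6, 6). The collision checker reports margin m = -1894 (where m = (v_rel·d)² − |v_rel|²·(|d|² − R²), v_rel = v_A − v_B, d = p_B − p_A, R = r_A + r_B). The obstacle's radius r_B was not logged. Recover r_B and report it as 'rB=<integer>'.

m = -1894
d = (20, -4);  v_rel = (-5, 7),  |v_rel|² = 74
v_rel×d = (-5)·(-4) − (7)·(20) = -120
since m = R²·74 − (-120)²:  R² = (14400 + -1894) / 74 = 169
R = √169 = 13  ⇒  r_B = 13 − 7 = 6

rB=6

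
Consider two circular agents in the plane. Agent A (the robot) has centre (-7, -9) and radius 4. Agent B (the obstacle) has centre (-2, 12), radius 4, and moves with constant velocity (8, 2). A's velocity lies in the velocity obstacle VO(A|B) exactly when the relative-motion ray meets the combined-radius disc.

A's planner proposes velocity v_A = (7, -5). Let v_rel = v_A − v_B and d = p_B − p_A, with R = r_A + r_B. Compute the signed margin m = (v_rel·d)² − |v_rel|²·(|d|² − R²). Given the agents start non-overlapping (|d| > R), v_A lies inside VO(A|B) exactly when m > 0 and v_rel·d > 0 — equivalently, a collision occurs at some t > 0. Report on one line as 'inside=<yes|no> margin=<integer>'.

d = (5, 21),  |d|² = 466;  R = 4+4 = 8,  c = 466−8² = 402
v_rel = (-1, -7),  |v_rel|² = 50;  v_rel·d = (-1)·(5) + (-7)·(21) = -152
50·t² + 304·t + 402 = 0  ⇒  m = (-152)² − 50·402 = 3004
m = 3004 > 0,  v_rel·d = -152 < 0  ⇒  outside

inside=no margin=3004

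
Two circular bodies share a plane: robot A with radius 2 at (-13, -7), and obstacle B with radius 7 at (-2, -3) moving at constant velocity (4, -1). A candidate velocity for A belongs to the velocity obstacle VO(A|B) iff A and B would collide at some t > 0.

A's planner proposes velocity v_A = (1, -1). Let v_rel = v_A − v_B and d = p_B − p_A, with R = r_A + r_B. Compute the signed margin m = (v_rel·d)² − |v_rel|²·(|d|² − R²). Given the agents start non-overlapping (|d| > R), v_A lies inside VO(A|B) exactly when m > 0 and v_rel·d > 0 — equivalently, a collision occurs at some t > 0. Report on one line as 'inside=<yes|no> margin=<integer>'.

d = (11, 4),  |d|² = 137;  R = 2+7 = 9,  c = 137−9² = 56
v_rel = (-3, 0),  |v_rel|² = 9;  v_rel·d = (-3)·(11) + (0)·(4) = -33
9·t² + 66·t + 56 = 0  ⇒  m = (-33)² − 9·56 = 585
m = 585 > 0,  v_rel·d = -33 < 0  ⇒  outside

inside=no margin=585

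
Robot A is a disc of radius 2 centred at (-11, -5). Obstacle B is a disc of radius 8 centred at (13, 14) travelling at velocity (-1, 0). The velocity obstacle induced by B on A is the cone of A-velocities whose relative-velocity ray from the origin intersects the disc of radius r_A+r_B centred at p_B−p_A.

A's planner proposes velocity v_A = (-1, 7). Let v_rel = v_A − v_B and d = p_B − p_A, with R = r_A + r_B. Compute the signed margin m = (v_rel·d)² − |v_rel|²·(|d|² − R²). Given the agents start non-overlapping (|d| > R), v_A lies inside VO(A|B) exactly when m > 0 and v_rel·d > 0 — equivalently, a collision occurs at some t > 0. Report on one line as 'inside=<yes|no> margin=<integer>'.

d = (24, 19),  |d|² = 937;  R = 2+8 = 10,  c = 937−10² = 837
v_rel = (0, 7),  |v_rel|² = 49;  v_rel·d = (0)·(24) + (7)·(19) = 133
49·t² − 266·t + 837 = 0  ⇒  m = 133² − 49·837 = -23324
m = -23324 < 0,  v_rel·d = 133 > 0  ⇒  outside

inside=no margin=-23324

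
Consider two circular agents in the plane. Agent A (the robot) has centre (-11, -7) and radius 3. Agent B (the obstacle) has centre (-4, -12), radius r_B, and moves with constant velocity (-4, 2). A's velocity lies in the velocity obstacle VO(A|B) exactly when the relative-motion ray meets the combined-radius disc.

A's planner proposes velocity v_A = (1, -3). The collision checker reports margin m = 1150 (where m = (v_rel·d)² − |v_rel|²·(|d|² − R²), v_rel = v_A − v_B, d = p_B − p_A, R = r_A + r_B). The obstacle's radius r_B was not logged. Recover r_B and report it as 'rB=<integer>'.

m = 1150
d = (7, -5);  v_rel = (5, -5),  |v_rel|² = 50
v_rel×d = (5)·(-5) − (-5)·(7) = 10
since m = R²·50 − 10²:  R² = (100 + 1150) / 50 = 25
R = √25 = 5  ⇒  r_B = 5 − 3 = 2

rB=2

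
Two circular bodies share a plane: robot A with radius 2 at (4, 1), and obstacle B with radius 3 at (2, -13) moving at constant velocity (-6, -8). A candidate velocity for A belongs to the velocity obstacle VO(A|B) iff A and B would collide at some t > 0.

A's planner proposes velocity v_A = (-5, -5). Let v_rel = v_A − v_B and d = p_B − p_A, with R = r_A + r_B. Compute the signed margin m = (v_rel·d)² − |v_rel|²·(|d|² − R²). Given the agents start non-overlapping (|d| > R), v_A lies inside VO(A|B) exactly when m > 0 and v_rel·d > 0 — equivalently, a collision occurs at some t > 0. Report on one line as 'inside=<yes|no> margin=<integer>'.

d = (-2, -14),  |d|² = 200;  R = 2+3 = 5,  c = 200−5² = 175
v_rel = (1, 3),  |v_rel|² = 10;  v_rel·d = (1)·(-2) + (3)·(-14) = -44
10·t² + 88·t + 175 = 0  ⇒  m = (-44)² − 10·175 = 186
m = 186 > 0,  v_rel·d = -44 < 0  ⇒  outside

inside=no margin=186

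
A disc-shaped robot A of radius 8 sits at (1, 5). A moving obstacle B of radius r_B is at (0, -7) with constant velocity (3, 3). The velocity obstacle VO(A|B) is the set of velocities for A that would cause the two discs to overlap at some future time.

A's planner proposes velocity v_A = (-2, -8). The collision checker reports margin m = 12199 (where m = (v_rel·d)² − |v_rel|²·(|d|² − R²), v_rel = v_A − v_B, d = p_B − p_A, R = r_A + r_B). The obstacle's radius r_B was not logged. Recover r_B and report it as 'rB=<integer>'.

m = 12199
d = (-1, -12);  v_rel = (-5, -11),  |v_rel|² = 146
v_rel×d = (-5)·(-12) − (-11)·(-1) = 49
since m = R²·146 − 49²:  R² = (2401 + 12199) / 146 = 100
R = √100 = 10  ⇒  r_B = 10 − 8 = 2

rB=2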